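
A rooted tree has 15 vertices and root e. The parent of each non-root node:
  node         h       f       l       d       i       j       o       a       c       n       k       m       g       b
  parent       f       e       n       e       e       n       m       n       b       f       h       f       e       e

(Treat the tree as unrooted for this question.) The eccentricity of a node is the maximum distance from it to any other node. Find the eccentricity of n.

The node farthest from n is c, via n–f–e–b–c — 4 edges.

4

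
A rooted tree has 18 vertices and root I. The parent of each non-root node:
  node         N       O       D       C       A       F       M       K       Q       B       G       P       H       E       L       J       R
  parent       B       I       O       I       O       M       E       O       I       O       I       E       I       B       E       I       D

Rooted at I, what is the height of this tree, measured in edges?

5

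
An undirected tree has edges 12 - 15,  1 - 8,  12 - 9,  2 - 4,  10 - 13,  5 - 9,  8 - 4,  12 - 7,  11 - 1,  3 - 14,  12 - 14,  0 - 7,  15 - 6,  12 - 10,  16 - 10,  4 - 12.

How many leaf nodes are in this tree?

8

Degree-1 nodes: 0, 2, 3, 5, 6, 11, 13, 16 — 8 of them.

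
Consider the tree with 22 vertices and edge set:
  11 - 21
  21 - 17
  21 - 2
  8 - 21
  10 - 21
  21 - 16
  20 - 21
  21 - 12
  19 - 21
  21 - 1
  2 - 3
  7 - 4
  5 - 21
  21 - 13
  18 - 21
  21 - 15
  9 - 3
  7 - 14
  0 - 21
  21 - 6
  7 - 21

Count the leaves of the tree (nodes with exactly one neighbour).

18

The leaves are 0, 1, 4, 5, 6, 8, 9, 10, 11, 12, 13, 14, 15, 16, 17, 18, 19, 20.
That is 18 leaves.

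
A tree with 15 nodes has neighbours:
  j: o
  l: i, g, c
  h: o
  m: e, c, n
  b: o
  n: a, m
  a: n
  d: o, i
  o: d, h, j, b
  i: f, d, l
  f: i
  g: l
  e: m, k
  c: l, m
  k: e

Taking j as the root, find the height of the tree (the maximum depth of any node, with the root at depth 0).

The longest root-to-leaf path is j – o – d – i – l – c – m – n – a (8 edges).

8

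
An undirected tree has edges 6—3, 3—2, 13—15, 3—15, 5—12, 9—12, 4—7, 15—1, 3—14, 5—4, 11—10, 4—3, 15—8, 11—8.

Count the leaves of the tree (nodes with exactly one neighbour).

8

The leaves are 1, 2, 6, 7, 9, 10, 13, 14.
That is 8 leaves.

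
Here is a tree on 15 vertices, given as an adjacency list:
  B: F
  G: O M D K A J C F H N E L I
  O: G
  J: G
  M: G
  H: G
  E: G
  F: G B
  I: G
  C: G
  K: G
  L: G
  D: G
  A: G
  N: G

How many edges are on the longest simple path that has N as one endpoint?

3

Distances from N peak at 3, attained at B.
N – G – F – B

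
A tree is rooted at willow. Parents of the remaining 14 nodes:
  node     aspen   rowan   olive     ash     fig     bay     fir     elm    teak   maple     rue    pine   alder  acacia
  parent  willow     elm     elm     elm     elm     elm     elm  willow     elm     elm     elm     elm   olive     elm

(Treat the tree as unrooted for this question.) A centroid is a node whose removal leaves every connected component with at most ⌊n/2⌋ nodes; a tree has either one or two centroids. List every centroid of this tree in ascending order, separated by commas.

Delete elm: the remaining components have sizes 2, 2, 1, 1, 1, 1, 1, 1, 1, 1, 1, 1. Max 2 ≤ 7, so elm is a centroid.
Every other node leaves some component of size > 7, so the centroid is unique.

elm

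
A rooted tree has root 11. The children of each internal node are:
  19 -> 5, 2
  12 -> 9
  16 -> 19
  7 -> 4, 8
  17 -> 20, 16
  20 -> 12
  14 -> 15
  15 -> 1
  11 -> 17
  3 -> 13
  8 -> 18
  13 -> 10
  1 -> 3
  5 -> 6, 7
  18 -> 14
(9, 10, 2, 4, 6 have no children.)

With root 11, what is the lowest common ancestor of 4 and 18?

Path 4→root: 4 7 5 19 16 17 11; path 18→root: 18 8 7 5 19 16 17 11.
First common node: 7.

7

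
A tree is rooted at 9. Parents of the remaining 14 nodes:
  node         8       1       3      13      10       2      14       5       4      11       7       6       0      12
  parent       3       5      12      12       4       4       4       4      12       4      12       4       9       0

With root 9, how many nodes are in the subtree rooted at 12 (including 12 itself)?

13

The subtree rooted at 12 contains: 12, 4, 3, 7, 13, 5, 10, 6, 2, 11, 14, 8, 1 — 13 nodes.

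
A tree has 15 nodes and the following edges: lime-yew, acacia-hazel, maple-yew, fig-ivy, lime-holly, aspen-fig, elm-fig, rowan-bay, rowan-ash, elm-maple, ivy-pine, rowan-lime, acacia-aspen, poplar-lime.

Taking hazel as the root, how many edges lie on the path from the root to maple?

5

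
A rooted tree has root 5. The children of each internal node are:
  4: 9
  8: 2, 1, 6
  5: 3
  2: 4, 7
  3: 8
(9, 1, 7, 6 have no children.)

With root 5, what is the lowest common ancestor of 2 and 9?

2

Ancestors of 2 (toward the root): 2, 8, 3, 5.
Ancestors of 9: 9, 4, 2, 8, 3, 5.
The deepest node appearing in both lists is 2.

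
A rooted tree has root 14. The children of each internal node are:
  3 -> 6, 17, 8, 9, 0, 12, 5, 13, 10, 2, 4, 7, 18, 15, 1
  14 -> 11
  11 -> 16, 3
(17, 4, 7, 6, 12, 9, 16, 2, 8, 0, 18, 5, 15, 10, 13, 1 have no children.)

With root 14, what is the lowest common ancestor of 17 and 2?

3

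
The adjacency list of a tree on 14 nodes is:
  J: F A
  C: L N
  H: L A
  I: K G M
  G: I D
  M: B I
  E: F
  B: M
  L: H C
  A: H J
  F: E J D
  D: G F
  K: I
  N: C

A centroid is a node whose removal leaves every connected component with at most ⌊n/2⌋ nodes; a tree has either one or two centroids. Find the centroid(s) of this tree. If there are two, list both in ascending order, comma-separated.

F

Removing F splits the tree into components of sizes 6, 6, 1; the largest is 6 ≤ ⌊14/2⌋ = 7.
Every other node leaves some component of size > 7, so the centroid is unique.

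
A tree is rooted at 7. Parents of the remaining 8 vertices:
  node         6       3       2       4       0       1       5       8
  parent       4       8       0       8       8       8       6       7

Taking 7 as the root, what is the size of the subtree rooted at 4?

The subtree rooted at 4 contains: 4, 6, 5 — 3 nodes.

3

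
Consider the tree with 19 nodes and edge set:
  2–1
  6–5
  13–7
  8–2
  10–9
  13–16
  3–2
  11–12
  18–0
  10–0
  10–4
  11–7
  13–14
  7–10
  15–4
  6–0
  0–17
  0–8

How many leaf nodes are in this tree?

10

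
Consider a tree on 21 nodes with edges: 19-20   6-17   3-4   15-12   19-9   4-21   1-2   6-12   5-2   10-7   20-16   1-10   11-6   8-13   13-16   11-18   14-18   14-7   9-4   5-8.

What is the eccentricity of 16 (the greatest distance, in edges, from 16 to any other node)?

Distances from 16 peak at 13, attained at 15.
16 – 13 – 8 – 5 – 2 – 1 – 10 – 7 – 14 – 18 – 11 – 6 – 12 – 15

13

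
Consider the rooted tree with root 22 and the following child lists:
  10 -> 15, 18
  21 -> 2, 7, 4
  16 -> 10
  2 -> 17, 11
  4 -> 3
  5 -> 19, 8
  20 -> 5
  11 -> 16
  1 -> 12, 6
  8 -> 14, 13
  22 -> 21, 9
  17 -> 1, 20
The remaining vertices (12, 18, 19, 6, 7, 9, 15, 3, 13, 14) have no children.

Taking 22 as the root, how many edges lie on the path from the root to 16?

Path from 22 to 16: 22–21–2–11–16, which has 4 edges.

4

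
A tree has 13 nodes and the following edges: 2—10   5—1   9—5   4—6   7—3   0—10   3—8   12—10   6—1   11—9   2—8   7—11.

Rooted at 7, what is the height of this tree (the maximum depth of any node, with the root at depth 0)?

6

A deepest node is 4, reached by 7 → 11 → 9 → 5 → 1 → 6 → 4.
That path has 6 edges, so the height is 6.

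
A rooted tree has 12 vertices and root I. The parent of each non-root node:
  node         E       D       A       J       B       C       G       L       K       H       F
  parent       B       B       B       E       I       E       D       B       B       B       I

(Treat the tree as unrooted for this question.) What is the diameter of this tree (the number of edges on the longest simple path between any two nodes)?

4

Starting from F, a farthest node is G at distance 4.
One longest path: F–I–B–D–G.
So the diameter is 4.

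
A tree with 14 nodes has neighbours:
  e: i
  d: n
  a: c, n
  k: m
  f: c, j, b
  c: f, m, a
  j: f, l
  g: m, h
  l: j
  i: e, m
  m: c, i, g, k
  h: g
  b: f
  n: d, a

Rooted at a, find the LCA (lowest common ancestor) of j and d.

a

Path j→root: j f c a; path d→root: d n a.
First common node: a.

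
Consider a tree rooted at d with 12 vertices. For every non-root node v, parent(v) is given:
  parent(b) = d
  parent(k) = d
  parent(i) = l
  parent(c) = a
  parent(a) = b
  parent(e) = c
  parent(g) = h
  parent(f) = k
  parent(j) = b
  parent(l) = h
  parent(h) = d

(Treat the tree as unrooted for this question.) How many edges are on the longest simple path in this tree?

A longest path is i – l – h – d – b – a – c – e, with 7 edges.

7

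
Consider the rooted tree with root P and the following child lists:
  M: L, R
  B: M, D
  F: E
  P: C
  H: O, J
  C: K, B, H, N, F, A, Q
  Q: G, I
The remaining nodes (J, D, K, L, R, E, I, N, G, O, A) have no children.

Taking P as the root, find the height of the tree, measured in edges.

4

The longest root-to-leaf path is P → C → B → M → R (4 edges).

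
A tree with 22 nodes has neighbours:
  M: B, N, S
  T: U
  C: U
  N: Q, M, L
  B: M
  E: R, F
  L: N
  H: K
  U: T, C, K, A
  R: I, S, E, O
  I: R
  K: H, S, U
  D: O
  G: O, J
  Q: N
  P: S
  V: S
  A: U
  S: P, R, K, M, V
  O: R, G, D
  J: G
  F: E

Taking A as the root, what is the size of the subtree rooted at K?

18

K's subtree: {K, S, H, R, M, P, V, O, E, I, N, B, G, D, F, Q, L, J}, size 18.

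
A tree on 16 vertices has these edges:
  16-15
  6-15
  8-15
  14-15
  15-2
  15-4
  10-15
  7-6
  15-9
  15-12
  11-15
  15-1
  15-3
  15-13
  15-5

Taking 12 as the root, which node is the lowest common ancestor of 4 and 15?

15

Path 4→root: 4 15 12; path 15→root: 15 12.
First common node: 15.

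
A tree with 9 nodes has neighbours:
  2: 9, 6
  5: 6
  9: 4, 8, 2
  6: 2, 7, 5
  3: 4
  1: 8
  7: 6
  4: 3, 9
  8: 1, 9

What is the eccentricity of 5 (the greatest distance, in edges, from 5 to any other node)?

Distances from 5 peak at 5, attained at 1 (3 also at distance 5).
5-6-2-9-8-1

5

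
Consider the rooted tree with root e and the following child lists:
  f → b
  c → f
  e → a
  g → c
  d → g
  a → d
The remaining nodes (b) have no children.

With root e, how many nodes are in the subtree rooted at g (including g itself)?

4

g's subtree: {g, c, f, b}, size 4.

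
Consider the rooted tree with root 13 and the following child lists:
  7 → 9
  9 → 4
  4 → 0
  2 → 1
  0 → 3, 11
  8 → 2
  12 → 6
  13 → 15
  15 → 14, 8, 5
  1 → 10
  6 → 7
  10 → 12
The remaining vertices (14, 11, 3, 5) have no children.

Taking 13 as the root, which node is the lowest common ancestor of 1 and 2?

2

Path 1→root: 1 2 8 15 13; path 2→root: 2 8 15 13.
First common node: 2.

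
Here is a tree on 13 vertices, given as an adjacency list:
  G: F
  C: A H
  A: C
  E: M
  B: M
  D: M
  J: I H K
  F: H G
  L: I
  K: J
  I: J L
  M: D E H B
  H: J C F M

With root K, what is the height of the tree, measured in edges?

4

A deepest node is G, reached by K – J – H – F – G.
That path has 4 edges, so the height is 4.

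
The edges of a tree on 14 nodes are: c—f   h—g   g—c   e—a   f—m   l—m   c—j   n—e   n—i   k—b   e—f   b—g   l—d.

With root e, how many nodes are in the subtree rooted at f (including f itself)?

10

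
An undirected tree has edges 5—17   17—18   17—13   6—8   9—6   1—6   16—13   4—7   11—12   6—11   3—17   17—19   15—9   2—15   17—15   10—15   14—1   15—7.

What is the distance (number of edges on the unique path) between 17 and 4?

3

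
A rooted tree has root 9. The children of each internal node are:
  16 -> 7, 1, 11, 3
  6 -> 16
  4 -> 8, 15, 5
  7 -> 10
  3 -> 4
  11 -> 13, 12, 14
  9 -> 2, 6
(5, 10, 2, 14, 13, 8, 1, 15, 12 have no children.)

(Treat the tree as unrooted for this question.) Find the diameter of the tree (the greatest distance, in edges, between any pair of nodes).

BFS from 2 reaches 15 last, at distance 6; BFS from 15 confirms no node is farther.
Path: 2 - 9 - 6 - 16 - 3 - 4 - 15.

6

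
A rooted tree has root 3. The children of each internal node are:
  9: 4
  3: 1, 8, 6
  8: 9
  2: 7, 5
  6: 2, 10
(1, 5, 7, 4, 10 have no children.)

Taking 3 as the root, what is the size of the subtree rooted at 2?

3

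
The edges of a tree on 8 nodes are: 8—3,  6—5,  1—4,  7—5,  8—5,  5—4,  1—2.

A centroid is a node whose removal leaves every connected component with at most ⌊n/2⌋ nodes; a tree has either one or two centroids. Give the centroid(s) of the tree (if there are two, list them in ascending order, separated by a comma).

5

Removing 5 splits the tree into components of sizes 3, 2, 1, 1; the largest is 3 ≤ ⌊8/2⌋ = 4.
No neighbour of 5 does as well, so 5 is the unique centroid.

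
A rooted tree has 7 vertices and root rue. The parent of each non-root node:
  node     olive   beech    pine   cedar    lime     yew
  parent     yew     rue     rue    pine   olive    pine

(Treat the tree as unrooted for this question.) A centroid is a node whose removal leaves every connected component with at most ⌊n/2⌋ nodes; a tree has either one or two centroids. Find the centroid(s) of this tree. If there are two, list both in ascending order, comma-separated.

pine

If pine is removed the pieces have sizes 3, 2, 1, all ≤ ⌊7/2⌋ = 3.
Every other node leaves some component of size > 3, so the centroid is unique.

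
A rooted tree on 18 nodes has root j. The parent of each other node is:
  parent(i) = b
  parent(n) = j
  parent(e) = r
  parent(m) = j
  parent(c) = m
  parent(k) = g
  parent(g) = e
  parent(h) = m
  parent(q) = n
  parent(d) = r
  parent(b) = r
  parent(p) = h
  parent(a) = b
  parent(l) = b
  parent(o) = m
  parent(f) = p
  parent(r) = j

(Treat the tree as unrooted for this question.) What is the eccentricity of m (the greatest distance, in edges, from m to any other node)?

5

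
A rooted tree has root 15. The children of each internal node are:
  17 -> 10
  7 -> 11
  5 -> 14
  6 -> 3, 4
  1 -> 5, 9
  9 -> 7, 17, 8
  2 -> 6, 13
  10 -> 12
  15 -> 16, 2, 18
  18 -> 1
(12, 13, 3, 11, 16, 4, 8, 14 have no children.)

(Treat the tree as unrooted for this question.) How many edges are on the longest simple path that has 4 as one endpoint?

9

The node farthest from 4 is 12, via 4 – 6 – 2 – 15 – 18 – 1 – 9 – 17 – 10 – 12 — 9 edges.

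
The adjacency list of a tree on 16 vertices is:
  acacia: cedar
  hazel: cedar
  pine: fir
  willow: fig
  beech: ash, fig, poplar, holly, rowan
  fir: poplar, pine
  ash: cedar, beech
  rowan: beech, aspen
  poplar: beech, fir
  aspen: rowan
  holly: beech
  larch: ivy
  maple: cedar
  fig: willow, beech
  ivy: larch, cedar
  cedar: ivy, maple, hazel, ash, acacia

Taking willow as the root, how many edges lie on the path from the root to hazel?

Climbing from hazel to the root: hazel – cedar – ash – beech – fig – willow. That's 5 steps.

5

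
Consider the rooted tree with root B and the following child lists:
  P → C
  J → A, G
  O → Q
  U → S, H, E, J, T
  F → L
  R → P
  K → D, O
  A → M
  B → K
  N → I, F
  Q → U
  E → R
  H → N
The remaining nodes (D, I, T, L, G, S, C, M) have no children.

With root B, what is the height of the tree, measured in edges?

8

The longest root-to-leaf path is B – K – O – Q – U – E – R – P – C (8 edges).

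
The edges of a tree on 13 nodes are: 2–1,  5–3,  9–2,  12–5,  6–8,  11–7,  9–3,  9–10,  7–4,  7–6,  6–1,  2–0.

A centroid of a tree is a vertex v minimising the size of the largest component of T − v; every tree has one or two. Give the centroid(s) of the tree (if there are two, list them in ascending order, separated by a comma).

2

If 2 is removed the pieces have sizes 6, 5, 1, all ≤ ⌊13/2⌋ = 6.
Every other node leaves some component of size > 6, so the centroid is unique.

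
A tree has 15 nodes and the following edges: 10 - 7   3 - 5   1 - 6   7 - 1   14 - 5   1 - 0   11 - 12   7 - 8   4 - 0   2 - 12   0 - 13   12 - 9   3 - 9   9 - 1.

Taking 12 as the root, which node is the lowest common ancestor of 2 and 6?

12

2's ancestor chain is 2, 12 and 6's is 6, 1, 9, 12; they first meet at 12.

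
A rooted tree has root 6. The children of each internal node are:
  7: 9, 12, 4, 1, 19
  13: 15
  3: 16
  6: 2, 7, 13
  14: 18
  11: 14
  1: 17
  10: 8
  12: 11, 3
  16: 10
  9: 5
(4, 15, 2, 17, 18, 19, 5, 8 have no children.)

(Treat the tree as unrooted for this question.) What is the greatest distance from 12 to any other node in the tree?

The node farthest from 12 is 8 (15 also at distance 4), via 12-3-16-10-8 — 4 edges.

4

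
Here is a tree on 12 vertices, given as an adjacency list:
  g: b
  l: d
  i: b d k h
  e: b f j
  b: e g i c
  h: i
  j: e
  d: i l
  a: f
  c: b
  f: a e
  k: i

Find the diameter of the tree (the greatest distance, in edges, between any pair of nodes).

6

Starting from a, a farthest node is l at distance 6.
One longest path: a–f–e–b–i–d–l.
So the diameter is 6.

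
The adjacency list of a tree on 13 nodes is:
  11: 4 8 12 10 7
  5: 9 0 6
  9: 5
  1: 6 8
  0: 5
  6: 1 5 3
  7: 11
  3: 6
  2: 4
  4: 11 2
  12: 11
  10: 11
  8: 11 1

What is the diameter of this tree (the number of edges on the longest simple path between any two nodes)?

Starting from 9, a farthest node is 2 at distance 7.
One longest path: 9 - 5 - 6 - 1 - 8 - 11 - 4 - 2.
So the diameter is 7.

7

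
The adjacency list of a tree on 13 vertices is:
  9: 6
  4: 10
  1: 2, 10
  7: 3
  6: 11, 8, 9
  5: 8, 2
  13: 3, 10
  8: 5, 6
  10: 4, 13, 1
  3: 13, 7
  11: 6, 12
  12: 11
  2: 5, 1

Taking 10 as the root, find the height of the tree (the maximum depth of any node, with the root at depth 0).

7

12 sits deepest: 10 → 1 → 2 → 5 → 8 → 6 → 11 → 12 — 7 edges from the root.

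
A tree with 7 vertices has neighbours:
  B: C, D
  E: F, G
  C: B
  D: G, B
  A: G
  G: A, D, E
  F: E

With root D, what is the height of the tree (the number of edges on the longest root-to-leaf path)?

3

The longest root-to-leaf path is D → G → E → F (3 edges).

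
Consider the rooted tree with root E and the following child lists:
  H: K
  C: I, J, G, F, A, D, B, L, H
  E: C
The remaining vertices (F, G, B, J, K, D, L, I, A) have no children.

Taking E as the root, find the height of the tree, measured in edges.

K sits deepest: E-C-H-K — 3 edges from the root.

3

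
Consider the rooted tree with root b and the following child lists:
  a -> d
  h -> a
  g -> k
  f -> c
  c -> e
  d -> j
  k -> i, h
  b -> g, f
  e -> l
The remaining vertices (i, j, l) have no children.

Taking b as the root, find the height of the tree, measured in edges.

A deepest node is j, reached by b → g → k → h → a → d → j.
That path has 6 edges, so the height is 6.

6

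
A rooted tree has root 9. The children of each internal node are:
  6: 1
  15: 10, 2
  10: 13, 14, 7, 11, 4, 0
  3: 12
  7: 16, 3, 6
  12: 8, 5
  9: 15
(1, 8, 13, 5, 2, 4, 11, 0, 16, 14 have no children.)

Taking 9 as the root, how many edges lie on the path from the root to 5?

6

9 → 15 → 10 → 7 → 3 → 12 → 5 — 6 edges.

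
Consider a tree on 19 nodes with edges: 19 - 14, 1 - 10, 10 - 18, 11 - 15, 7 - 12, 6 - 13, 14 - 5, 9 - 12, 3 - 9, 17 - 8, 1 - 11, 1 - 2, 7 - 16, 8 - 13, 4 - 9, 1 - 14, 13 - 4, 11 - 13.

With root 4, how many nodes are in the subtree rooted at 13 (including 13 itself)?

13

The subtree rooted at 13 contains: 13, 11, 8, 6, 1, 15, 17, 10, 14, 2, 18, 5, 19 — 13 nodes.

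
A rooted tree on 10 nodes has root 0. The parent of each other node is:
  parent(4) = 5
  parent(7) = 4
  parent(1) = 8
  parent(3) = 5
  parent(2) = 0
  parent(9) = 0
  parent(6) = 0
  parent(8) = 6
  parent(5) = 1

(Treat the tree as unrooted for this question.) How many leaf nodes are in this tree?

4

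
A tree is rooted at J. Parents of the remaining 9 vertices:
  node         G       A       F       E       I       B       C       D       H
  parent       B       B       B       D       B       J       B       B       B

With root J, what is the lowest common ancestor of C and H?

B

Path C→root: C B J; path H→root: H B J.
First common node: B.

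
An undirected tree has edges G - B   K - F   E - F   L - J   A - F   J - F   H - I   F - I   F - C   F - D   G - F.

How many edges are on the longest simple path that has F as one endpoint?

Distances from F peak at 2, attained at H (B, L also at distance 2).
F – I – H

2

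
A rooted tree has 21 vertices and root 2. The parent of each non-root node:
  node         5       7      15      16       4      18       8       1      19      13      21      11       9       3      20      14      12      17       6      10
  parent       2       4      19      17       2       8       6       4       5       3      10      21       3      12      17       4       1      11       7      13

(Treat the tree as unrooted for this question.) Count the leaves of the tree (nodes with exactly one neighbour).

The leaves are 9, 14, 15, 16, 18, 20.
That is 6 leaves.

6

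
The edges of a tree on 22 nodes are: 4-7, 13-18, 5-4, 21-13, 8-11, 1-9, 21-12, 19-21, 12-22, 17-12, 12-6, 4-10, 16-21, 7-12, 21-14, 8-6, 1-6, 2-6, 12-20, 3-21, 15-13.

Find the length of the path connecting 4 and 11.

5

The path is 4 - 7 - 12 - 6 - 8 - 11, which has 5 edges.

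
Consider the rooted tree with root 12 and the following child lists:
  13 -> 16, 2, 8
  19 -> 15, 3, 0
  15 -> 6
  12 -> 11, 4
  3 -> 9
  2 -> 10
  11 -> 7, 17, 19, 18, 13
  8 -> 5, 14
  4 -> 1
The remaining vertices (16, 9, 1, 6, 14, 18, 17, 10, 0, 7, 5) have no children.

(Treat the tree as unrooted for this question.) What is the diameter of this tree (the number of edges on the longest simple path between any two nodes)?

Starting from 5, a farthest node is 1 at distance 6.
One longest path: 5–8–13–11–12–4–1.
So the diameter is 6.

6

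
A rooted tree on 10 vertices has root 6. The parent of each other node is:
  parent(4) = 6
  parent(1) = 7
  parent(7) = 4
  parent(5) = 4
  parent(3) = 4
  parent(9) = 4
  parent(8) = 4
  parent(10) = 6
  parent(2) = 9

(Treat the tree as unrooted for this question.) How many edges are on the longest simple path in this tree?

4

A longest path is 10–6–4–9–2, with 4 edges.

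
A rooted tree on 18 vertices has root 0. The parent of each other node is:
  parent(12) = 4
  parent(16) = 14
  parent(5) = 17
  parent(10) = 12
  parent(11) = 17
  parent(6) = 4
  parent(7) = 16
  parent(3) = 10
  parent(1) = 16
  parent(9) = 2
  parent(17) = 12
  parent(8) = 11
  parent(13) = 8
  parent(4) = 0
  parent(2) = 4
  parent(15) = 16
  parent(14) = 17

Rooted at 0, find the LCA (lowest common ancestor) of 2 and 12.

4

2's ancestor chain is 2, 4, 0 and 12's is 12, 4, 0; they first meet at 4.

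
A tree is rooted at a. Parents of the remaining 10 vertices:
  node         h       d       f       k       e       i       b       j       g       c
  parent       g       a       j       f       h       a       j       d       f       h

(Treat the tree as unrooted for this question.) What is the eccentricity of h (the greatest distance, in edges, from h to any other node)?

Distances from h peak at 6, attained at i.
h–g–f–j–d–a–i

6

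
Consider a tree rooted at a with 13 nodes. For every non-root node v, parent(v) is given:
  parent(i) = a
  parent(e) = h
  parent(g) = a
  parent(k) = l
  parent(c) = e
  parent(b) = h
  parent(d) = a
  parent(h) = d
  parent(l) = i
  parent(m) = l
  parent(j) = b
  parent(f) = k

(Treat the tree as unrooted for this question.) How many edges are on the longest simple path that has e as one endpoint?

7

A farthest node from e is f.
The path e-h-d-a-i-l-k-f has 7 edges.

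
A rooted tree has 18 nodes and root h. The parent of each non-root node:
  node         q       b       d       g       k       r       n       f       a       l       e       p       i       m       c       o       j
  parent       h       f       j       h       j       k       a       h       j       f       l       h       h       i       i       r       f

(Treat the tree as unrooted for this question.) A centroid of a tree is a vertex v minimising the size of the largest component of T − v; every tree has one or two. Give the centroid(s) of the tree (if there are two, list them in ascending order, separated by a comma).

f

If f is removed the pieces have sizes 7, 7, 2, 1, all ≤ ⌊18/2⌋ = 9.
Every other node leaves some component of size > 9, so the centroid is unique.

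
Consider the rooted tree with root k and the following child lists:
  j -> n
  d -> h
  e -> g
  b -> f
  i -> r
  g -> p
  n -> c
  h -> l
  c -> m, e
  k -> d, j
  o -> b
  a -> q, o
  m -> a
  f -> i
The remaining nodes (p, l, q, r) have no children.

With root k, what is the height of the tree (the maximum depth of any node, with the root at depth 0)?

10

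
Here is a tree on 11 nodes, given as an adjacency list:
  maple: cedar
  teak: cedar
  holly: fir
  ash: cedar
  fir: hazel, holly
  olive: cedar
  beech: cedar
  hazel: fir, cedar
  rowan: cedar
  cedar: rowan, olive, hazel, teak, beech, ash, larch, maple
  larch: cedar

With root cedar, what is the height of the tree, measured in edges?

3

The longest root-to-leaf path is cedar–hazel–fir–holly (3 edges).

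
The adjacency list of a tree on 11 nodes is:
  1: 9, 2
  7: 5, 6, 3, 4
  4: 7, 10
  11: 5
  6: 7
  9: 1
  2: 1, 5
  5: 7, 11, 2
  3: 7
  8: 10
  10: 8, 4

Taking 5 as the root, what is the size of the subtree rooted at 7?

The subtree rooted at 7 contains: 7, 3, 6, 4, 10, 8 — 6 nodes.

6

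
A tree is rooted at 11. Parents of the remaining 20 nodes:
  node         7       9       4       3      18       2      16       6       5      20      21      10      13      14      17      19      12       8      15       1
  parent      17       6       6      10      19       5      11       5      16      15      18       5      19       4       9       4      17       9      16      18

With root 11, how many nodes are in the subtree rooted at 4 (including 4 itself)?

Descendants of 4 (including itself): 4, 19, 14, 18, 13, 1, 21. That's 7.

7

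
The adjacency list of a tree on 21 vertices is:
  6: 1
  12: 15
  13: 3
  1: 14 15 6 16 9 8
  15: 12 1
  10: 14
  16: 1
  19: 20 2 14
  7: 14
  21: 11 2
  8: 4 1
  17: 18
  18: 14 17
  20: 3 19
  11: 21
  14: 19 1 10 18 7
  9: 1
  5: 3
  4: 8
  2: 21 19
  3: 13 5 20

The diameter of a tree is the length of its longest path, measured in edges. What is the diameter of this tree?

7

A longest path is 13–3–20–19–14–1–15–12, with 7 edges.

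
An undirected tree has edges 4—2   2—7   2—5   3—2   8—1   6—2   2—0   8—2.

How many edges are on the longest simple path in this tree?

BFS from 1 reaches 7 last, at distance 3; BFS from 7 confirms no node is farther.
Path: 1 – 8 – 2 – 7.

3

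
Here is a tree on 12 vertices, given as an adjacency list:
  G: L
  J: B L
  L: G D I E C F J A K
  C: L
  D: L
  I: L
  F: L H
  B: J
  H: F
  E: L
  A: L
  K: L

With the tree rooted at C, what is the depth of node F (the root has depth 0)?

C – L – F — 2 edges.

2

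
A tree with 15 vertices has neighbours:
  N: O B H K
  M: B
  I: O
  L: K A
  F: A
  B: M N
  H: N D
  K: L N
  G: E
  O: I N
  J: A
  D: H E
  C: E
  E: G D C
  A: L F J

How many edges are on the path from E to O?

E - D - H - N - O: 4 edges.

4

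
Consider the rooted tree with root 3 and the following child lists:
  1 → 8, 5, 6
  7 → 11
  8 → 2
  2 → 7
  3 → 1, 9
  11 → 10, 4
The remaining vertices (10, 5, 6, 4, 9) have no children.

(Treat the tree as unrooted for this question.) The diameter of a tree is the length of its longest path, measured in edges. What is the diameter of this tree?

7

Starting from 4, a farthest node is 9 at distance 7.
One longest path: 4 – 11 – 7 – 2 – 8 – 1 – 3 – 9.
So the diameter is 7.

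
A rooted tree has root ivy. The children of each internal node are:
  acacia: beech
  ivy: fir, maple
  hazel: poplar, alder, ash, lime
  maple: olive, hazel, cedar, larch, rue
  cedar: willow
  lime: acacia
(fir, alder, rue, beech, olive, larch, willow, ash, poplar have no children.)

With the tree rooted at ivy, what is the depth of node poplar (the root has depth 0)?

Climbing from poplar to the root: poplar – hazel – maple – ivy. That's 3 steps.

3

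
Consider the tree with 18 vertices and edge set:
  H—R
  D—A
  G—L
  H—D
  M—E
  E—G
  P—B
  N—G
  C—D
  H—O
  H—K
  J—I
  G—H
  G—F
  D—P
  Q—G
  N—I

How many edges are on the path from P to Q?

4

P - D - H - G - Q: 4 edges.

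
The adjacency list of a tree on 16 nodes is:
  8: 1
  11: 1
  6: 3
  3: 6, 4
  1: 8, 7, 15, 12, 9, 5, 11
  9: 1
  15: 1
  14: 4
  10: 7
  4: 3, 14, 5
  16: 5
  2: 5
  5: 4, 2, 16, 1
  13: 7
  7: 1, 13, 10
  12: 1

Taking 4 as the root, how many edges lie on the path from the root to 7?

3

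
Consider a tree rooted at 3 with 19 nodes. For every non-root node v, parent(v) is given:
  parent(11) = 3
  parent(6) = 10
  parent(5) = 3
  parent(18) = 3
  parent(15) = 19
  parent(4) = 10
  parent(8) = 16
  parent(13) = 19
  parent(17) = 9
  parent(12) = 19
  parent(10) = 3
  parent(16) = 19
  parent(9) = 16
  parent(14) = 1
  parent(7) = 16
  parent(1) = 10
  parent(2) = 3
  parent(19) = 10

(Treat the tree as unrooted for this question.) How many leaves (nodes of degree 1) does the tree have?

Exactly 13 nodes have a single neighbour: 2, 4, 5, 6, 7, 8, 11, 12, 13, 14, 15, 17, 18.

13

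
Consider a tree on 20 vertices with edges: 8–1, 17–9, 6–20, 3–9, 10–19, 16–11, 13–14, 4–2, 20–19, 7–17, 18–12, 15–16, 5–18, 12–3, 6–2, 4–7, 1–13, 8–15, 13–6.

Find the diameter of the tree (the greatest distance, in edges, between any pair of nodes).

Starting from 5, a farthest node is 11 at distance 15.
One longest path: 5 – 18 – 12 – 3 – 9 – 17 – 7 – 4 – 2 – 6 – 13 – 1 – 8 – 15 – 16 – 11.
So the diameter is 15.

15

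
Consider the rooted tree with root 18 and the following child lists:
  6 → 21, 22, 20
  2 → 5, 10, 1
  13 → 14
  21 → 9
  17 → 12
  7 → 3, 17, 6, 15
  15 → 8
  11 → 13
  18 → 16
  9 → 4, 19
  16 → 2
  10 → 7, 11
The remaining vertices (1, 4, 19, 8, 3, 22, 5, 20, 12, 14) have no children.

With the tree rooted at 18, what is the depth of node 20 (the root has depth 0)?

6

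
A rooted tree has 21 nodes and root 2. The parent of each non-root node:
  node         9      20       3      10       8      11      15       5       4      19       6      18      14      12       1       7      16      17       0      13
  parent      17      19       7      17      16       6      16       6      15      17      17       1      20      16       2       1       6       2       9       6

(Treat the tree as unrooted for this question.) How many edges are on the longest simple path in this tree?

BFS from 4 reaches 3 last, at distance 8; BFS from 3 confirms no node is farther.
Path: 4 - 15 - 16 - 6 - 17 - 2 - 1 - 7 - 3.

8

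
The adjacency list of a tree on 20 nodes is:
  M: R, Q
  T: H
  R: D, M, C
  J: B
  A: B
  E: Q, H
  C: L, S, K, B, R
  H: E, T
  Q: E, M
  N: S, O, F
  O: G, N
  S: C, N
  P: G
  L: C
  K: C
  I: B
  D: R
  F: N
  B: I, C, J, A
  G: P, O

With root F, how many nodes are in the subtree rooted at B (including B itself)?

B's subtree: {B, J, A, I}, size 4.

4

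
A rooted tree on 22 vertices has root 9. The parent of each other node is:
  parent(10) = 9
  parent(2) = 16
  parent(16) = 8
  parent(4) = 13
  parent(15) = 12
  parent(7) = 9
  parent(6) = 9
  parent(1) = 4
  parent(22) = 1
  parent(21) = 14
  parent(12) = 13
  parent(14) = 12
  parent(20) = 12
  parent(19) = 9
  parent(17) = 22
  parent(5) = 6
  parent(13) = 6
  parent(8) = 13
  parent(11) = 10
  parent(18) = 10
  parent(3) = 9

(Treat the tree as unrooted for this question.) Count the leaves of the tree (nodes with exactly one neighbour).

11

Exactly 11 nodes have a single neighbour: 2, 3, 5, 7, 11, 15, 17, 18, 19, 20, 21.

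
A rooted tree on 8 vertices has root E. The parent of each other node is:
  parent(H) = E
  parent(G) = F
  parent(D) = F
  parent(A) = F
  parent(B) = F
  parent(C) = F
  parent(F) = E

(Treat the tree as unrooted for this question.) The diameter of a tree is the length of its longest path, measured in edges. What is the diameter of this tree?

BFS from H reaches A last, at distance 3; BFS from A confirms no node is farther.
Path: H-E-F-A.

3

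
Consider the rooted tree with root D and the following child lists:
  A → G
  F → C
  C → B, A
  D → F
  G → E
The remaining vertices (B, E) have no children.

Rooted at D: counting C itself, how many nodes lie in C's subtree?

5

The subtree rooted at C contains: C, B, A, G, E — 5 nodes.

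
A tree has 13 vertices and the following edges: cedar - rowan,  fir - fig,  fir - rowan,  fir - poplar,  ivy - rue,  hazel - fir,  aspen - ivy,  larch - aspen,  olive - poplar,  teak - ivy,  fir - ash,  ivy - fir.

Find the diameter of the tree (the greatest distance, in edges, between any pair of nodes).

A longest path is larch - aspen - ivy - fir - poplar - olive, with 5 edges.

5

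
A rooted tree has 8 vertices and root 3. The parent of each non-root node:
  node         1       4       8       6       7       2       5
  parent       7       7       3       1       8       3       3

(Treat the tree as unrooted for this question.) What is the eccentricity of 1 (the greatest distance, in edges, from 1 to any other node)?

4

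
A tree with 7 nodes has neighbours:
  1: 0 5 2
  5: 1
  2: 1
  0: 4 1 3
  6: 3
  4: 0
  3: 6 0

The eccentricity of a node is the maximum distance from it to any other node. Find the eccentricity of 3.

3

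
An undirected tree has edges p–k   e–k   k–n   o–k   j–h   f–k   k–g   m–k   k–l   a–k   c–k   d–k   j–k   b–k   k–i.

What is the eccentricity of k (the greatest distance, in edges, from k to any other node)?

A farthest node from k is h.
The path k–j–h has 2 edges.

2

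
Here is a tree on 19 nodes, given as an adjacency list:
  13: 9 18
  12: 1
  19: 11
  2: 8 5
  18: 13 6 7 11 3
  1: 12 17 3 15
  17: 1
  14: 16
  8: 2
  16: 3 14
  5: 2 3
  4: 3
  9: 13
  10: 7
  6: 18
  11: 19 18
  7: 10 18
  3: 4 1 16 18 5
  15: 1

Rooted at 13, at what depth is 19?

3

Climbing from 19 to the root: 19 – 11 – 18 – 13. That's 3 steps.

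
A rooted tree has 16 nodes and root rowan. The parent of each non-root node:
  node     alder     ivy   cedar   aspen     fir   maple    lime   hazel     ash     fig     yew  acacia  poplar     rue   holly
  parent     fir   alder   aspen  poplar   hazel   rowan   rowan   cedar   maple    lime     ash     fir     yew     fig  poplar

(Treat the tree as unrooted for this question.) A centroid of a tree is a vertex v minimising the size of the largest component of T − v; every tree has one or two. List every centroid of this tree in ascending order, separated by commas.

poplar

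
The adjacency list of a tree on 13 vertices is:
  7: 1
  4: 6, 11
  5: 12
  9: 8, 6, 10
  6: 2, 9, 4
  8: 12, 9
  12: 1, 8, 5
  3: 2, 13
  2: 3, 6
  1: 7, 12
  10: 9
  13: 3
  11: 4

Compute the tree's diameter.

BFS from 7 reaches 13 last, at distance 8; BFS from 13 confirms no node is farther.
Path: 7 – 1 – 12 – 8 – 9 – 6 – 2 – 3 – 13.

8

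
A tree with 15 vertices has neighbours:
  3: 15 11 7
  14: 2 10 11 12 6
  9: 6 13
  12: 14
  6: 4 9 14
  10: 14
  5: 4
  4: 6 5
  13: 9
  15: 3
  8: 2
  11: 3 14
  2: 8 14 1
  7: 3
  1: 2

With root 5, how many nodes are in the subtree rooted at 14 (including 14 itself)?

10

Descendants of 14 (including itself): 14, 2, 10, 11, 12, 8, 1, 3, 7, 15. That's 10.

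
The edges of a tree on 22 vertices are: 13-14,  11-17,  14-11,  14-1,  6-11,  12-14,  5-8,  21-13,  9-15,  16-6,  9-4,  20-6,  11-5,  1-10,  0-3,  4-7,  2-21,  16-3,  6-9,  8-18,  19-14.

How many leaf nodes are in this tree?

10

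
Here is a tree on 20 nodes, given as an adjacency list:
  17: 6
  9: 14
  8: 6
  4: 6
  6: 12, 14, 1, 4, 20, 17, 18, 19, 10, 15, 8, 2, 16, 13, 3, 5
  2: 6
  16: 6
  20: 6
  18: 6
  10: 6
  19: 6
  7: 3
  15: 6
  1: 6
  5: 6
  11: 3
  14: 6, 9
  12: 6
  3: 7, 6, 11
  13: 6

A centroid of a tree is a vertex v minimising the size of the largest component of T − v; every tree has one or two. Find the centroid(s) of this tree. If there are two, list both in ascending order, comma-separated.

6

If 6 is removed the pieces have sizes 3, 2, 1, 1, 1, 1, 1, 1, 1, 1, 1, 1, 1, 1, 1, 1, all ≤ ⌊20/2⌋ = 10.
Every other node leaves some component of size > 10, so the centroid is unique.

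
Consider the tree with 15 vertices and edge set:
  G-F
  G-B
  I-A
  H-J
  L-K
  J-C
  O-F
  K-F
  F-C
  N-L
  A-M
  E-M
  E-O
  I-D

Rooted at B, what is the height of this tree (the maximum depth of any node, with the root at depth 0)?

D sits deepest: B → G → F → O → E → M → A → I → D — 8 edges from the root.

8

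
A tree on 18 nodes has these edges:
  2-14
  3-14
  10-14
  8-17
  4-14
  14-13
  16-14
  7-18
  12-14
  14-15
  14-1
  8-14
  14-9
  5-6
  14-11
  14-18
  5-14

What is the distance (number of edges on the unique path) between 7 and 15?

3

Walking from 7: 7 - 18 - 14 - 15. Length 3.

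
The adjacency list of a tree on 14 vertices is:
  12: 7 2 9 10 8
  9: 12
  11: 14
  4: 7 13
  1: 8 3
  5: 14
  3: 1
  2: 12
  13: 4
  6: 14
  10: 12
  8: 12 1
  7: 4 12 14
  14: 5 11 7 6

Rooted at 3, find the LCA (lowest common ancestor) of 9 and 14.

9's ancestor chain is 9, 12, 8, 1, 3 and 14's is 14, 7, 12, 8, 1, 3; they first meet at 12.

12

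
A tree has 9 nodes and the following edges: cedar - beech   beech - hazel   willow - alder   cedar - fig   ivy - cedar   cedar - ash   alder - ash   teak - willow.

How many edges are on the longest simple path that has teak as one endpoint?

6

A farthest node from teak is hazel.
The path teak–willow–alder–ash–cedar–beech–hazel has 6 edges.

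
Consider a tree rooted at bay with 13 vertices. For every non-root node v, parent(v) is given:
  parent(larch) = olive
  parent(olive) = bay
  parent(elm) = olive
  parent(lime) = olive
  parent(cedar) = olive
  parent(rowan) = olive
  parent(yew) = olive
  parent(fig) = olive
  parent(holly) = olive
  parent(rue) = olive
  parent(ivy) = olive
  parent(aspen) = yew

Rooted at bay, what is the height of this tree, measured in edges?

A deepest node is aspen, reached by bay – olive – yew – aspen.
That path has 3 edges, so the height is 3.

3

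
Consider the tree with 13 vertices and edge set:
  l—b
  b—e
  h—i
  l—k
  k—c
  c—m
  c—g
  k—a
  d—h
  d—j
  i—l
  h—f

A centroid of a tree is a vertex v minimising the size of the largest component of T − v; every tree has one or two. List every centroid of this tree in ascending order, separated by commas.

l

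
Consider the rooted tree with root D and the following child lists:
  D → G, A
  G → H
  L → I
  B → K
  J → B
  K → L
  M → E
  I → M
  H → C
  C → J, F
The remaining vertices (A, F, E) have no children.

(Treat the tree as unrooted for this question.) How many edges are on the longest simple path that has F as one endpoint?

8

Distances from F peak at 8, attained at E.
F–C–J–B–K–L–I–M–E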